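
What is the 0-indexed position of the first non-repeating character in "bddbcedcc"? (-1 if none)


Input: bddbcedcc
Character frequencies:
  'b': 2
  'c': 3
  'd': 3
  'e': 1
Scanning left to right for freq == 1:
  Position 0 ('b'): freq=2, skip
  Position 1 ('d'): freq=3, skip
  Position 2 ('d'): freq=3, skip
  Position 3 ('b'): freq=2, skip
  Position 4 ('c'): freq=3, skip
  Position 5 ('e'): unique! => answer = 5

5


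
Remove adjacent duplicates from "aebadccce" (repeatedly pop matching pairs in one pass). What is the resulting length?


Input: aebadccce
Stack-based adjacent duplicate removal:
  Read 'a': push. Stack: a
  Read 'e': push. Stack: ae
  Read 'b': push. Stack: aeb
  Read 'a': push. Stack: aeba
  Read 'd': push. Stack: aebad
  Read 'c': push. Stack: aebadc
  Read 'c': matches stack top 'c' => pop. Stack: aebad
  Read 'c': push. Stack: aebadc
  Read 'e': push. Stack: aebadce
Final stack: "aebadce" (length 7)

7


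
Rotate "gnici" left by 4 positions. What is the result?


Input: "gnici", rotate left by 4
First 4 characters: "gnic"
Remaining characters: "i"
Concatenate remaining + first: "i" + "gnic" = "ignic"

ignic


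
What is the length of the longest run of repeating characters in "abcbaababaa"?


Input: "abcbaababaa"
Scanning for longest run:
  Position 1 ('b'): new char, reset run to 1
  Position 2 ('c'): new char, reset run to 1
  Position 3 ('b'): new char, reset run to 1
  Position 4 ('a'): new char, reset run to 1
  Position 5 ('a'): continues run of 'a', length=2
  Position 6 ('b'): new char, reset run to 1
  Position 7 ('a'): new char, reset run to 1
  Position 8 ('b'): new char, reset run to 1
  Position 9 ('a'): new char, reset run to 1
  Position 10 ('a'): continues run of 'a', length=2
Longest run: 'a' with length 2

2


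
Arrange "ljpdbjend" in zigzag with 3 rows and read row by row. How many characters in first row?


Zigzag "ljpdbjend" into 3 rows:
Placing characters:
  'l' => row 0
  'j' => row 1
  'p' => row 2
  'd' => row 1
  'b' => row 0
  'j' => row 1
  'e' => row 2
  'n' => row 1
  'd' => row 0
Rows:
  Row 0: "lbd"
  Row 1: "jdjn"
  Row 2: "pe"
First row length: 3

3


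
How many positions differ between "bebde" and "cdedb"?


Comparing "bebde" and "cdedb" position by position:
  Position 0: 'b' vs 'c' => DIFFER
  Position 1: 'e' vs 'd' => DIFFER
  Position 2: 'b' vs 'e' => DIFFER
  Position 3: 'd' vs 'd' => same
  Position 4: 'e' vs 'b' => DIFFER
Positions that differ: 4

4


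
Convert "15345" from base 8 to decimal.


Input: "15345" in base 8
Positional expansion:
  Digit '1' (value 1) x 8^4 = 4096
  Digit '5' (value 5) x 8^3 = 2560
  Digit '3' (value 3) x 8^2 = 192
  Digit '4' (value 4) x 8^1 = 32
  Digit '5' (value 5) x 8^0 = 5
Sum = 6885

6885


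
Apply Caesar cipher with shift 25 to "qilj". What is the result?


Caesar cipher: shift "qilj" by 25
  'q' (pos 16) + 25 = pos 15 = 'p'
  'i' (pos 8) + 25 = pos 7 = 'h'
  'l' (pos 11) + 25 = pos 10 = 'k'
  'j' (pos 9) + 25 = pos 8 = 'i'
Result: phki

phki


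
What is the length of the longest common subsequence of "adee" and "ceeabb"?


LCS of "adee" and "ceeabb"
DP table:
           c    e    e    a    b    b
      0    0    0    0    0    0    0
  a   0    0    0    0    1    1    1
  d   0    0    0    0    1    1    1
  e   0    0    1    1    1    1    1
  e   0    0    1    2    2    2    2
LCS length = dp[4][6] = 2

2


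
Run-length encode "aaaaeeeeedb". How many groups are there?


Input: aaaaeeeeedb
Scanning for consecutive runs:
  Group 1: 'a' x 4 (positions 0-3)
  Group 2: 'e' x 5 (positions 4-8)
  Group 3: 'd' x 1 (positions 9-9)
  Group 4: 'b' x 1 (positions 10-10)
Total groups: 4

4


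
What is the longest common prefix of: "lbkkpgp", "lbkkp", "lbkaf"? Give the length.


Words: lbkkpgp, lbkkp, lbkaf
  Position 0: all 'l' => match
  Position 1: all 'b' => match
  Position 2: all 'k' => match
  Position 3: ('k', 'k', 'a') => mismatch, stop
LCP = "lbk" (length 3)

3


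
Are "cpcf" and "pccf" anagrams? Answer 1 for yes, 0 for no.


Strings: "cpcf", "pccf"
Sorted first:  ccfp
Sorted second: ccfp
Sorted forms match => anagrams

1


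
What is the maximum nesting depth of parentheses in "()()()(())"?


Input: "()()()(())"
Tracking depth:
  Position 0 '(': depth becomes 1
  Position 1 ')': depth becomes 0
  Position 2 '(': depth becomes 1
  Position 3 ')': depth becomes 0
  Position 4 '(': depth becomes 1
  Position 5 ')': depth becomes 0
  Position 6 '(': depth becomes 1
  Position 7 '(': depth becomes 2
  Position 8 ')': depth becomes 1
  Position 9 ')': depth becomes 0
Maximum depth reached: 2

2


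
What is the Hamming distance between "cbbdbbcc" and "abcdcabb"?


Comparing "cbbdbbcc" and "abcdcabb" position by position:
  Position 0: 'c' vs 'a' => differ
  Position 1: 'b' vs 'b' => same
  Position 2: 'b' vs 'c' => differ
  Position 3: 'd' vs 'd' => same
  Position 4: 'b' vs 'c' => differ
  Position 5: 'b' vs 'a' => differ
  Position 6: 'c' vs 'b' => differ
  Position 7: 'c' vs 'b' => differ
Total differences (Hamming distance): 6

6


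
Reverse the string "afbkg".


Input: afbkg
Reading characters right to left:
  Position 4: 'g'
  Position 3: 'k'
  Position 2: 'b'
  Position 1: 'f'
  Position 0: 'a'
Reversed: gkbfa

gkbfa


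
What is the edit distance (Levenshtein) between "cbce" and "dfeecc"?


Computing edit distance: "cbce" -> "dfeecc"
DP table:
           d    f    e    e    c    c
      0    1    2    3    4    5    6
  c   1    1    2    3    4    4    5
  b   2    2    2    3    4    5    5
  c   3    3    3    3    4    4    5
  e   4    4    4    3    3    4    5
Edit distance = dp[4][6] = 5

5


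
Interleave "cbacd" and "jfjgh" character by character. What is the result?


Interleaving "cbacd" and "jfjgh":
  Position 0: 'c' from first, 'j' from second => "cj"
  Position 1: 'b' from first, 'f' from second => "bf"
  Position 2: 'a' from first, 'j' from second => "aj"
  Position 3: 'c' from first, 'g' from second => "cg"
  Position 4: 'd' from first, 'h' from second => "dh"
Result: cjbfajcgdh

cjbfajcgdh


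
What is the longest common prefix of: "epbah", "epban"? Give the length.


Words: epbah, epban
  Position 0: all 'e' => match
  Position 1: all 'p' => match
  Position 2: all 'b' => match
  Position 3: all 'a' => match
  Position 4: ('h', 'n') => mismatch, stop
LCP = "epba" (length 4)

4


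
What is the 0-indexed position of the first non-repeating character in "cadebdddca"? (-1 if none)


Input: cadebdddca
Character frequencies:
  'a': 2
  'b': 1
  'c': 2
  'd': 4
  'e': 1
Scanning left to right for freq == 1:
  Position 0 ('c'): freq=2, skip
  Position 1 ('a'): freq=2, skip
  Position 2 ('d'): freq=4, skip
  Position 3 ('e'): unique! => answer = 3

3


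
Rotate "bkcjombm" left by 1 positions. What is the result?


Input: "bkcjombm", rotate left by 1
First 1 characters: "b"
Remaining characters: "kcjombm"
Concatenate remaining + first: "kcjombm" + "b" = "kcjombmb"

kcjombmb


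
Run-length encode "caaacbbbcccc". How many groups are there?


Input: caaacbbbcccc
Scanning for consecutive runs:
  Group 1: 'c' x 1 (positions 0-0)
  Group 2: 'a' x 3 (positions 1-3)
  Group 3: 'c' x 1 (positions 4-4)
  Group 4: 'b' x 3 (positions 5-7)
  Group 5: 'c' x 4 (positions 8-11)
Total groups: 5

5


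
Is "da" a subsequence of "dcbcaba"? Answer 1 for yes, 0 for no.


Check if "da" is a subsequence of "dcbcaba"
Greedy scan:
  Position 0 ('d'): matches sub[0] = 'd'
  Position 1 ('c'): no match needed
  Position 2 ('b'): no match needed
  Position 3 ('c'): no match needed
  Position 4 ('a'): matches sub[1] = 'a'
  Position 5 ('b'): no match needed
  Position 6 ('a'): no match needed
All 2 characters matched => is a subsequence

1


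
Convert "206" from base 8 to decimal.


Input: "206" in base 8
Positional expansion:
  Digit '2' (value 2) x 8^2 = 128
  Digit '0' (value 0) x 8^1 = 0
  Digit '6' (value 6) x 8^0 = 6
Sum = 134

134


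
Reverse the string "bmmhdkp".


Input: bmmhdkp
Reading characters right to left:
  Position 6: 'p'
  Position 5: 'k'
  Position 4: 'd'
  Position 3: 'h'
  Position 2: 'm'
  Position 1: 'm'
  Position 0: 'b'
Reversed: pkdhmmb

pkdhmmb


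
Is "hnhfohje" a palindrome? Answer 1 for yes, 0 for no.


Input: hnhfohje
Reversed: ejhofhnh
  Compare pos 0 ('h') with pos 7 ('e'): MISMATCH
  Compare pos 1 ('n') with pos 6 ('j'): MISMATCH
  Compare pos 2 ('h') with pos 5 ('h'): match
  Compare pos 3 ('f') with pos 4 ('o'): MISMATCH
Result: not a palindrome

0


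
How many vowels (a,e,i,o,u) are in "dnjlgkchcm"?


Input: dnjlgkchcm
Checking each character:
  'd' at position 0: consonant
  'n' at position 1: consonant
  'j' at position 2: consonant
  'l' at position 3: consonant
  'g' at position 4: consonant
  'k' at position 5: consonant
  'c' at position 6: consonant
  'h' at position 7: consonant
  'c' at position 8: consonant
  'm' at position 9: consonant
Total vowels: 0

0


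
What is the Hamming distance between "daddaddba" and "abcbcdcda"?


Comparing "daddaddba" and "abcbcdcda" position by position:
  Position 0: 'd' vs 'a' => differ
  Position 1: 'a' vs 'b' => differ
  Position 2: 'd' vs 'c' => differ
  Position 3: 'd' vs 'b' => differ
  Position 4: 'a' vs 'c' => differ
  Position 5: 'd' vs 'd' => same
  Position 6: 'd' vs 'c' => differ
  Position 7: 'b' vs 'd' => differ
  Position 8: 'a' vs 'a' => same
Total differences (Hamming distance): 7

7


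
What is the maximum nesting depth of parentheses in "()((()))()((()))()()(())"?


Input: "()((()))()((()))()()(())"
Tracking depth:
  Position 0 '(': depth becomes 1
  Position 1 ')': depth becomes 0
  Position 2 '(': depth becomes 1
  Position 3 '(': depth becomes 2
  Position 4 '(': depth becomes 3
  Position 5 ')': depth becomes 2
  Position 6 ')': depth becomes 1
  Position 7 ')': depth becomes 0
  Position 8 '(': depth becomes 1
  Position 9 ')': depth becomes 0
  Position 10 '(': depth becomes 1
  Position 11 '(': depth becomes 2
  Position 12 '(': depth becomes 3
  Position 13 ')': depth becomes 2
  Position 14 ')': depth becomes 1
  Position 15 ')': depth becomes 0
  Position 16 '(': depth becomes 1
  Position 17 ')': depth becomes 0
  Position 18 '(': depth becomes 1
  Position 19 ')': depth becomes 0
  Position 20 '(': depth becomes 1
  Position 21 '(': depth becomes 2
  Position 22 ')': depth becomes 1
  Position 23 ')': depth becomes 0
Maximum depth reached: 3

3


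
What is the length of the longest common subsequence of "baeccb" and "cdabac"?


LCS of "baeccb" and "cdabac"
DP table:
           c    d    a    b    a    c
      0    0    0    0    0    0    0
  b   0    0    0    0    1    1    1
  a   0    0    0    1    1    2    2
  e   0    0    0    1    1    2    2
  c   0    1    1    1    1    2    3
  c   0    1    1    1    1    2    3
  b   0    1    1    1    2    2    3
LCS length = dp[6][6] = 3

3


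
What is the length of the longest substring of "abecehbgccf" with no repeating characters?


Input: "abecehbgccf"
Sliding window (track last position of each char):
  Position 0 ('a'): window [0,0] length 1 -- new best
  Position 1 ('b'): window [0,1] length 2 -- new best
  Position 2 ('e'): window [0,2] length 3 -- new best
  Position 3 ('c'): window [0,3] length 4 -- new best
  Position 4 ('e'): repeat (last at 2), move window start to 3
  Position 4 ('e'): window [3,4] length 2
  Position 5 ('h'): window [3,5] length 3
  Position 6 ('b'): window [3,6] length 4
  Position 7 ('g'): window [3,7] length 5 -- new best
  Position 8 ('c'): repeat (last at 3), move window start to 4
  Position 8 ('c'): window [4,8] length 5
  Position 9 ('c'): repeat (last at 8), move window start to 9
  Position 9 ('c'): window [9,9] length 1
  Position 10 ('f'): window [9,10] length 2
Longest substring with no repeats: "cehbg" with length 5

5


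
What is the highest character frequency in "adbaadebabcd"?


Input: adbaadebabcd
Character counts:
  'a': 4
  'b': 3
  'c': 1
  'd': 3
  'e': 1
Maximum frequency: 4

4


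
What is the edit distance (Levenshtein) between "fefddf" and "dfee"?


Computing edit distance: "fefddf" -> "dfee"
DP table:
           d    f    e    e
      0    1    2    3    4
  f   1    1    1    2    3
  e   2    2    2    1    2
  f   3    3    2    2    2
  d   4    3    3    3    3
  d   5    4    4    4    4
  f   6    5    4    5    5
Edit distance = dp[6][4] = 5

5


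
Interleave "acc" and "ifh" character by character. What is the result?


Interleaving "acc" and "ifh":
  Position 0: 'a' from first, 'i' from second => "ai"
  Position 1: 'c' from first, 'f' from second => "cf"
  Position 2: 'c' from first, 'h' from second => "ch"
Result: aicfch

aicfch


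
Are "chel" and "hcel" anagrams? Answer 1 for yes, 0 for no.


Strings: "chel", "hcel"
Sorted first:  cehl
Sorted second: cehl
Sorted forms match => anagrams

1


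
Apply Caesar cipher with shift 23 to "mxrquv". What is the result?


Caesar cipher: shift "mxrquv" by 23
  'm' (pos 12) + 23 = pos 9 = 'j'
  'x' (pos 23) + 23 = pos 20 = 'u'
  'r' (pos 17) + 23 = pos 14 = 'o'
  'q' (pos 16) + 23 = pos 13 = 'n'
  'u' (pos 20) + 23 = pos 17 = 'r'
  'v' (pos 21) + 23 = pos 18 = 's'
Result: juonrs

juonrs


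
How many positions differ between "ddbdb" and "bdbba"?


Comparing "ddbdb" and "bdbba" position by position:
  Position 0: 'd' vs 'b' => DIFFER
  Position 1: 'd' vs 'd' => same
  Position 2: 'b' vs 'b' => same
  Position 3: 'd' vs 'b' => DIFFER
  Position 4: 'b' vs 'a' => DIFFER
Positions that differ: 3

3


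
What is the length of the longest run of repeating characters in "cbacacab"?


Input: "cbacacab"
Scanning for longest run:
  Position 1 ('b'): new char, reset run to 1
  Position 2 ('a'): new char, reset run to 1
  Position 3 ('c'): new char, reset run to 1
  Position 4 ('a'): new char, reset run to 1
  Position 5 ('c'): new char, reset run to 1
  Position 6 ('a'): new char, reset run to 1
  Position 7 ('b'): new char, reset run to 1
Longest run: 'c' with length 1

1


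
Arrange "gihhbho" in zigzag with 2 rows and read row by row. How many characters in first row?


Zigzag "gihhbho" into 2 rows:
Placing characters:
  'g' => row 0
  'i' => row 1
  'h' => row 0
  'h' => row 1
  'b' => row 0
  'h' => row 1
  'o' => row 0
Rows:
  Row 0: "ghbo"
  Row 1: "ihh"
First row length: 4

4


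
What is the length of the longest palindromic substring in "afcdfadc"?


Input: "afcdfadc"
Checking substrings for palindromes:
  No multi-char palindromic substrings found
Longest palindromic substring: "a" with length 1

1


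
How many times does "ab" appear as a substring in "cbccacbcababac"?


Searching for "ab" in "cbccacbcababac"
Scanning each position:
  Position 0: "cb" => no
  Position 1: "bc" => no
  Position 2: "cc" => no
  Position 3: "ca" => no
  Position 4: "ac" => no
  Position 5: "cb" => no
  Position 6: "bc" => no
  Position 7: "ca" => no
  Position 8: "ab" => MATCH
  Position 9: "ba" => no
  Position 10: "ab" => MATCH
  Position 11: "ba" => no
  Position 12: "ac" => no
Total occurrences: 2

2


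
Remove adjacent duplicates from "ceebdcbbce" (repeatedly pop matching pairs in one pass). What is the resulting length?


Input: ceebdcbbce
Stack-based adjacent duplicate removal:
  Read 'c': push. Stack: c
  Read 'e': push. Stack: ce
  Read 'e': matches stack top 'e' => pop. Stack: c
  Read 'b': push. Stack: cb
  Read 'd': push. Stack: cbd
  Read 'c': push. Stack: cbdc
  Read 'b': push. Stack: cbdcb
  Read 'b': matches stack top 'b' => pop. Stack: cbdc
  Read 'c': matches stack top 'c' => pop. Stack: cbd
  Read 'e': push. Stack: cbde
Final stack: "cbde" (length 4)

4


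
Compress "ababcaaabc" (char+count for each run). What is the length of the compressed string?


Input: ababcaaabc
Runs:
  'a' x 1 => "a1"
  'b' x 1 => "b1"
  'a' x 1 => "a1"
  'b' x 1 => "b1"
  'c' x 1 => "c1"
  'a' x 3 => "a3"
  'b' x 1 => "b1"
  'c' x 1 => "c1"
Compressed: "a1b1a1b1c1a3b1c1"
Compressed length: 16

16


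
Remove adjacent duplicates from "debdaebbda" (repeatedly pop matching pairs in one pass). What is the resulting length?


Input: debdaebbda
Stack-based adjacent duplicate removal:
  Read 'd': push. Stack: d
  Read 'e': push. Stack: de
  Read 'b': push. Stack: deb
  Read 'd': push. Stack: debd
  Read 'a': push. Stack: debda
  Read 'e': push. Stack: debdae
  Read 'b': push. Stack: debdaeb
  Read 'b': matches stack top 'b' => pop. Stack: debdae
  Read 'd': push. Stack: debdaed
  Read 'a': push. Stack: debdaeda
Final stack: "debdaeda" (length 8)

8


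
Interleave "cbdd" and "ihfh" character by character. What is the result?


Interleaving "cbdd" and "ihfh":
  Position 0: 'c' from first, 'i' from second => "ci"
  Position 1: 'b' from first, 'h' from second => "bh"
  Position 2: 'd' from first, 'f' from second => "df"
  Position 3: 'd' from first, 'h' from second => "dh"
Result: cibhdfdh

cibhdfdh


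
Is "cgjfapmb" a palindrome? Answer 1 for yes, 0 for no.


Input: cgjfapmb
Reversed: bmpafjgc
  Compare pos 0 ('c') with pos 7 ('b'): MISMATCH
  Compare pos 1 ('g') with pos 6 ('m'): MISMATCH
  Compare pos 2 ('j') with pos 5 ('p'): MISMATCH
  Compare pos 3 ('f') with pos 4 ('a'): MISMATCH
Result: not a palindrome

0


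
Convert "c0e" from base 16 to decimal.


Input: "c0e" in base 16
Positional expansion:
  Digit 'c' (value 12) x 16^2 = 3072
  Digit '0' (value 0) x 16^1 = 0
  Digit 'e' (value 14) x 16^0 = 14
Sum = 3086

3086


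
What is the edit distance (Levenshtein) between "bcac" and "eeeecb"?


Computing edit distance: "bcac" -> "eeeecb"
DP table:
           e    e    e    e    c    b
      0    1    2    3    4    5    6
  b   1    1    2    3    4    5    5
  c   2    2    2    3    4    4    5
  a   3    3    3    3    4    5    5
  c   4    4    4    4    4    4    5
Edit distance = dp[4][6] = 5

5


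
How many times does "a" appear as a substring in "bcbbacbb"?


Searching for "a" in "bcbbacbb"
Scanning each position:
  Position 0: "b" => no
  Position 1: "c" => no
  Position 2: "b" => no
  Position 3: "b" => no
  Position 4: "a" => MATCH
  Position 5: "c" => no
  Position 6: "b" => no
  Position 7: "b" => no
Total occurrences: 1

1


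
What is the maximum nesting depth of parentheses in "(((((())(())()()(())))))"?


Input: "(((((())(())()()(())))))"
Tracking depth:
  Position 0 '(': depth becomes 1
  Position 1 '(': depth becomes 2
  Position 2 '(': depth becomes 3
  Position 3 '(': depth becomes 4
  Position 4 '(': depth becomes 5
  Position 5 '(': depth becomes 6
  Position 6 ')': depth becomes 5
  Position 7 ')': depth becomes 4
  Position 8 '(': depth becomes 5
  Position 9 '(': depth becomes 6
  Position 10 ')': depth becomes 5
  Position 11 ')': depth becomes 4
  Position 12 '(': depth becomes 5
  Position 13 ')': depth becomes 4
  Position 14 '(': depth becomes 5
  Position 15 ')': depth becomes 4
  Position 16 '(': depth becomes 5
  Position 17 '(': depth becomes 6
  Position 18 ')': depth becomes 5
  Position 19 ')': depth becomes 4
  Position 20 ')': depth becomes 3
  Position 21 ')': depth becomes 2
  Position 22 ')': depth becomes 1
  Position 23 ')': depth becomes 0
Maximum depth reached: 6

6


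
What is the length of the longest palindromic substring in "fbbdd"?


Input: "fbbdd"
Checking substrings for palindromes:
  [1:3] "bb" (len 2) => palindrome
  [3:5] "dd" (len 2) => palindrome
Longest palindromic substring: "bb" with length 2

2


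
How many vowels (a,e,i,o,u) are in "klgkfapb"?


Input: klgkfapb
Checking each character:
  'k' at position 0: consonant
  'l' at position 1: consonant
  'g' at position 2: consonant
  'k' at position 3: consonant
  'f' at position 4: consonant
  'a' at position 5: vowel (running total: 1)
  'p' at position 6: consonant
  'b' at position 7: consonant
Total vowels: 1

1


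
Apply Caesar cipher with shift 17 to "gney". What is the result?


Caesar cipher: shift "gney" by 17
  'g' (pos 6) + 17 = pos 23 = 'x'
  'n' (pos 13) + 17 = pos 4 = 'e'
  'e' (pos 4) + 17 = pos 21 = 'v'
  'y' (pos 24) + 17 = pos 15 = 'p'
Result: xevp

xevp


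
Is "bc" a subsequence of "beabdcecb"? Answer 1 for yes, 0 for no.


Check if "bc" is a subsequence of "beabdcecb"
Greedy scan:
  Position 0 ('b'): matches sub[0] = 'b'
  Position 1 ('e'): no match needed
  Position 2 ('a'): no match needed
  Position 3 ('b'): no match needed
  Position 4 ('d'): no match needed
  Position 5 ('c'): matches sub[1] = 'c'
  Position 6 ('e'): no match needed
  Position 7 ('c'): no match needed
  Position 8 ('b'): no match needed
All 2 characters matched => is a subsequence

1


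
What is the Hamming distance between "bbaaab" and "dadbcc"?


Comparing "bbaaab" and "dadbcc" position by position:
  Position 0: 'b' vs 'd' => differ
  Position 1: 'b' vs 'a' => differ
  Position 2: 'a' vs 'd' => differ
  Position 3: 'a' vs 'b' => differ
  Position 4: 'a' vs 'c' => differ
  Position 5: 'b' vs 'c' => differ
Total differences (Hamming distance): 6

6


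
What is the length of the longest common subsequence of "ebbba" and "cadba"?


LCS of "ebbba" and "cadba"
DP table:
           c    a    d    b    a
      0    0    0    0    0    0
  e   0    0    0    0    0    0
  b   0    0    0    0    1    1
  b   0    0    0    0    1    1
  b   0    0    0    0    1    1
  a   0    0    1    1    1    2
LCS length = dp[5][5] = 2

2


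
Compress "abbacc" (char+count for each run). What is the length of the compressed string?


Input: abbacc
Runs:
  'a' x 1 => "a1"
  'b' x 2 => "b2"
  'a' x 1 => "a1"
  'c' x 2 => "c2"
Compressed: "a1b2a1c2"
Compressed length: 8

8


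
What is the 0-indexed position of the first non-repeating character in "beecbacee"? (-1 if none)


Input: beecbacee
Character frequencies:
  'a': 1
  'b': 2
  'c': 2
  'e': 4
Scanning left to right for freq == 1:
  Position 0 ('b'): freq=2, skip
  Position 1 ('e'): freq=4, skip
  Position 2 ('e'): freq=4, skip
  Position 3 ('c'): freq=2, skip
  Position 4 ('b'): freq=2, skip
  Position 5 ('a'): unique! => answer = 5

5


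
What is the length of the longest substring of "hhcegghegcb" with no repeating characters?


Input: "hhcegghegcb"
Sliding window (track last position of each char):
  Position 0 ('h'): window [0,0] length 1 -- new best
  Position 1 ('h'): repeat (last at 0), move window start to 1
  Position 1 ('h'): window [1,1] length 1
  Position 2 ('c'): window [1,2] length 2 -- new best
  Position 3 ('e'): window [1,3] length 3 -- new best
  Position 4 ('g'): window [1,4] length 4 -- new best
  Position 5 ('g'): repeat (last at 4), move window start to 5
  Position 5 ('g'): window [5,5] length 1
  Position 6 ('h'): window [5,6] length 2
  Position 7 ('e'): window [5,7] length 3
  Position 8 ('g'): repeat (last at 5), move window start to 6
  Position 8 ('g'): window [6,8] length 3
  Position 9 ('c'): window [6,9] length 4
  Position 10 ('b'): window [6,10] length 5 -- new best
Longest substring with no repeats: "hegcb" with length 5

5


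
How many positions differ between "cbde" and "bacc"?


Comparing "cbde" and "bacc" position by position:
  Position 0: 'c' vs 'b' => DIFFER
  Position 1: 'b' vs 'a' => DIFFER
  Position 2: 'd' vs 'c' => DIFFER
  Position 3: 'e' vs 'c' => DIFFER
Positions that differ: 4

4


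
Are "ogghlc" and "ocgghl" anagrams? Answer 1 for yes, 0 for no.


Strings: "ogghlc", "ocgghl"
Sorted first:  cgghlo
Sorted second: cgghlo
Sorted forms match => anagrams

1


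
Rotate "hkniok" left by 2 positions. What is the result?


Input: "hkniok", rotate left by 2
First 2 characters: "hk"
Remaining characters: "niok"
Concatenate remaining + first: "niok" + "hk" = "niokhk"

niokhk


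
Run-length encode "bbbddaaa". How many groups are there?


Input: bbbddaaa
Scanning for consecutive runs:
  Group 1: 'b' x 3 (positions 0-2)
  Group 2: 'd' x 2 (positions 3-4)
  Group 3: 'a' x 3 (positions 5-7)
Total groups: 3

3


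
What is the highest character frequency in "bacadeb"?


Input: bacadeb
Character counts:
  'a': 2
  'b': 2
  'c': 1
  'd': 1
  'e': 1
Maximum frequency: 2

2


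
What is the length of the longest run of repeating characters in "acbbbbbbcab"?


Input: "acbbbbbbcab"
Scanning for longest run:
  Position 1 ('c'): new char, reset run to 1
  Position 2 ('b'): new char, reset run to 1
  Position 3 ('b'): continues run of 'b', length=2
  Position 4 ('b'): continues run of 'b', length=3
  Position 5 ('b'): continues run of 'b', length=4
  Position 6 ('b'): continues run of 'b', length=5
  Position 7 ('b'): continues run of 'b', length=6
  Position 8 ('c'): new char, reset run to 1
  Position 9 ('a'): new char, reset run to 1
  Position 10 ('b'): new char, reset run to 1
Longest run: 'b' with length 6

6


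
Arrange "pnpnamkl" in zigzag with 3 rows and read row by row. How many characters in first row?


Zigzag "pnpnamkl" into 3 rows:
Placing characters:
  'p' => row 0
  'n' => row 1
  'p' => row 2
  'n' => row 1
  'a' => row 0
  'm' => row 1
  'k' => row 2
  'l' => row 1
Rows:
  Row 0: "pa"
  Row 1: "nnml"
  Row 2: "pk"
First row length: 2

2


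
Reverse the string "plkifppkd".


Input: plkifppkd
Reading characters right to left:
  Position 8: 'd'
  Position 7: 'k'
  Position 6: 'p'
  Position 5: 'p'
  Position 4: 'f'
  Position 3: 'i'
  Position 2: 'k'
  Position 1: 'l'
  Position 0: 'p'
Reversed: dkppfiklp

dkppfiklp


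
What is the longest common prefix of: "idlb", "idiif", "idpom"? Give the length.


Words: idlb, idiif, idpom
  Position 0: all 'i' => match
  Position 1: all 'd' => match
  Position 2: ('l', 'i', 'p') => mismatch, stop
LCP = "id" (length 2)

2


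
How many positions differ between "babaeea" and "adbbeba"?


Comparing "babaeea" and "adbbeba" position by position:
  Position 0: 'b' vs 'a' => DIFFER
  Position 1: 'a' vs 'd' => DIFFER
  Position 2: 'b' vs 'b' => same
  Position 3: 'a' vs 'b' => DIFFER
  Position 4: 'e' vs 'e' => same
  Position 5: 'e' vs 'b' => DIFFER
  Position 6: 'a' vs 'a' => same
Positions that differ: 4

4


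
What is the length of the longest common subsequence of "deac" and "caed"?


LCS of "deac" and "caed"
DP table:
           c    a    e    d
      0    0    0    0    0
  d   0    0    0    0    1
  e   0    0    0    1    1
  a   0    0    1    1    1
  c   0    1    1    1    1
LCS length = dp[4][4] = 1

1


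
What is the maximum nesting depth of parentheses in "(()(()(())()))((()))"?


Input: "(()(()(())()))((()))"
Tracking depth:
  Position 0 '(': depth becomes 1
  Position 1 '(': depth becomes 2
  Position 2 ')': depth becomes 1
  Position 3 '(': depth becomes 2
  Position 4 '(': depth becomes 3
  Position 5 ')': depth becomes 2
  Position 6 '(': depth becomes 3
  Position 7 '(': depth becomes 4
  Position 8 ')': depth becomes 3
  Position 9 ')': depth becomes 2
  Position 10 '(': depth becomes 3
  Position 11 ')': depth becomes 2
  Position 12 ')': depth becomes 1
  Position 13 ')': depth becomes 0
  Position 14 '(': depth becomes 1
  Position 15 '(': depth becomes 2
  Position 16 '(': depth becomes 3
  Position 17 ')': depth becomes 2
  Position 18 ')': depth becomes 1
  Position 19 ')': depth becomes 0
Maximum depth reached: 4

4


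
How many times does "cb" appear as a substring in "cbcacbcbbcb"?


Searching for "cb" in "cbcacbcbbcb"
Scanning each position:
  Position 0: "cb" => MATCH
  Position 1: "bc" => no
  Position 2: "ca" => no
  Position 3: "ac" => no
  Position 4: "cb" => MATCH
  Position 5: "bc" => no
  Position 6: "cb" => MATCH
  Position 7: "bb" => no
  Position 8: "bc" => no
  Position 9: "cb" => MATCH
Total occurrences: 4

4


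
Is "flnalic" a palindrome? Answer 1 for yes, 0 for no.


Input: flnalic
Reversed: cilanlf
  Compare pos 0 ('f') with pos 6 ('c'): MISMATCH
  Compare pos 1 ('l') with pos 5 ('i'): MISMATCH
  Compare pos 2 ('n') with pos 4 ('l'): MISMATCH
Result: not a palindrome

0


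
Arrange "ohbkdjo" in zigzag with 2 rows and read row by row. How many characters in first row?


Zigzag "ohbkdjo" into 2 rows:
Placing characters:
  'o' => row 0
  'h' => row 1
  'b' => row 0
  'k' => row 1
  'd' => row 0
  'j' => row 1
  'o' => row 0
Rows:
  Row 0: "obdo"
  Row 1: "hkj"
First row length: 4

4


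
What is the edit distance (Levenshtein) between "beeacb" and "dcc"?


Computing edit distance: "beeacb" -> "dcc"
DP table:
           d    c    c
      0    1    2    3
  b   1    1    2    3
  e   2    2    2    3
  e   3    3    3    3
  a   4    4    4    4
  c   5    5    4    4
  b   6    6    5    5
Edit distance = dp[6][3] = 5

5


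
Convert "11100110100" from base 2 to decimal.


Input: "11100110100" in base 2
Positional expansion:
  Digit '1' (value 1) x 2^10 = 1024
  Digit '1' (value 1) x 2^9 = 512
  Digit '1' (value 1) x 2^8 = 256
  Digit '0' (value 0) x 2^7 = 0
  Digit '0' (value 0) x 2^6 = 0
  Digit '1' (value 1) x 2^5 = 32
  Digit '1' (value 1) x 2^4 = 16
  Digit '0' (value 0) x 2^3 = 0
  Digit '1' (value 1) x 2^2 = 4
  Digit '0' (value 0) x 2^1 = 0
  Digit '0' (value 0) x 2^0 = 0
Sum = 1844

1844


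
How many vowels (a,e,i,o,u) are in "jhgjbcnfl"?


Input: jhgjbcnfl
Checking each character:
  'j' at position 0: consonant
  'h' at position 1: consonant
  'g' at position 2: consonant
  'j' at position 3: consonant
  'b' at position 4: consonant
  'c' at position 5: consonant
  'n' at position 6: consonant
  'f' at position 7: consonant
  'l' at position 8: consonant
Total vowels: 0

0


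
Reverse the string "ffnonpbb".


Input: ffnonpbb
Reading characters right to left:
  Position 7: 'b'
  Position 6: 'b'
  Position 5: 'p'
  Position 4: 'n'
  Position 3: 'o'
  Position 2: 'n'
  Position 1: 'f'
  Position 0: 'f'
Reversed: bbpnonff

bbpnonff


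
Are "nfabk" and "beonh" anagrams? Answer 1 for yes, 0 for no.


Strings: "nfabk", "beonh"
Sorted first:  abfkn
Sorted second: behno
Differ at position 0: 'a' vs 'b' => not anagrams

0


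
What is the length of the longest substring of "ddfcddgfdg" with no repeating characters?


Input: "ddfcddgfdg"
Sliding window (track last position of each char):
  Position 0 ('d'): window [0,0] length 1 -- new best
  Position 1 ('d'): repeat (last at 0), move window start to 1
  Position 1 ('d'): window [1,1] length 1
  Position 2 ('f'): window [1,2] length 2 -- new best
  Position 3 ('c'): window [1,3] length 3 -- new best
  Position 4 ('d'): repeat (last at 1), move window start to 2
  Position 4 ('d'): window [2,4] length 3
  Position 5 ('d'): repeat (last at 4), move window start to 5
  Position 5 ('d'): window [5,5] length 1
  Position 6 ('g'): window [5,6] length 2
  Position 7 ('f'): window [5,7] length 3
  Position 8 ('d'): repeat (last at 5), move window start to 6
  Position 8 ('d'): window [6,8] length 3
  Position 9 ('g'): repeat (last at 6), move window start to 7
  Position 9 ('g'): window [7,9] length 3
Longest substring with no repeats: "dfc" with length 3

3


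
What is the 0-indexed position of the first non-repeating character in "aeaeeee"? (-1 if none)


Input: aeaeeee
Character frequencies:
  'a': 2
  'e': 5
Scanning left to right for freq == 1:
  Position 0 ('a'): freq=2, skip
  Position 1 ('e'): freq=5, skip
  Position 2 ('a'): freq=2, skip
  Position 3 ('e'): freq=5, skip
  Position 4 ('e'): freq=5, skip
  Position 5 ('e'): freq=5, skip
  Position 6 ('e'): freq=5, skip
  No unique character found => answer = -1

-1


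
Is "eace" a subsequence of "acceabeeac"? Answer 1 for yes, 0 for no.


Check if "eace" is a subsequence of "acceabeeac"
Greedy scan:
  Position 0 ('a'): no match needed
  Position 1 ('c'): no match needed
  Position 2 ('c'): no match needed
  Position 3 ('e'): matches sub[0] = 'e'
  Position 4 ('a'): matches sub[1] = 'a'
  Position 5 ('b'): no match needed
  Position 6 ('e'): no match needed
  Position 7 ('e'): no match needed
  Position 8 ('a'): no match needed
  Position 9 ('c'): matches sub[2] = 'c'
Only matched 3/4 characters => not a subsequence

0


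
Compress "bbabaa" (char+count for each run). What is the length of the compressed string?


Input: bbabaa
Runs:
  'b' x 2 => "b2"
  'a' x 1 => "a1"
  'b' x 1 => "b1"
  'a' x 2 => "a2"
Compressed: "b2a1b1a2"
Compressed length: 8

8


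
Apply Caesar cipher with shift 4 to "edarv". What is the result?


Caesar cipher: shift "edarv" by 4
  'e' (pos 4) + 4 = pos 8 = 'i'
  'd' (pos 3) + 4 = pos 7 = 'h'
  'a' (pos 0) + 4 = pos 4 = 'e'
  'r' (pos 17) + 4 = pos 21 = 'v'
  'v' (pos 21) + 4 = pos 25 = 'z'
Result: ihevz

ihevz


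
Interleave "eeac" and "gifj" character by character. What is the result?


Interleaving "eeac" and "gifj":
  Position 0: 'e' from first, 'g' from second => "eg"
  Position 1: 'e' from first, 'i' from second => "ei"
  Position 2: 'a' from first, 'f' from second => "af"
  Position 3: 'c' from first, 'j' from second => "cj"
Result: egeiafcj

egeiafcj


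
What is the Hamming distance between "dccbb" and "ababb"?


Comparing "dccbb" and "ababb" position by position:
  Position 0: 'd' vs 'a' => differ
  Position 1: 'c' vs 'b' => differ
  Position 2: 'c' vs 'a' => differ
  Position 3: 'b' vs 'b' => same
  Position 4: 'b' vs 'b' => same
Total differences (Hamming distance): 3

3


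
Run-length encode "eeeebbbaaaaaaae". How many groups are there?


Input: eeeebbbaaaaaaae
Scanning for consecutive runs:
  Group 1: 'e' x 4 (positions 0-3)
  Group 2: 'b' x 3 (positions 4-6)
  Group 3: 'a' x 7 (positions 7-13)
  Group 4: 'e' x 1 (positions 14-14)
Total groups: 4

4


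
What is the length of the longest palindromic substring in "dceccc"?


Input: "dceccc"
Checking substrings for palindromes:
  [1:4] "cec" (len 3) => palindrome
  [3:6] "ccc" (len 3) => palindrome
  [3:5] "cc" (len 2) => palindrome
  [4:6] "cc" (len 2) => palindrome
Longest palindromic substring: "cec" with length 3

3


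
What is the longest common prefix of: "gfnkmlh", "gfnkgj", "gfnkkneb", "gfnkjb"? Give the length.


Words: gfnkmlh, gfnkgj, gfnkkneb, gfnkjb
  Position 0: all 'g' => match
  Position 1: all 'f' => match
  Position 2: all 'n' => match
  Position 3: all 'k' => match
  Position 4: ('m', 'g', 'k', 'j') => mismatch, stop
LCP = "gfnk" (length 4)

4


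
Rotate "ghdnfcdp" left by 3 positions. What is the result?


Input: "ghdnfcdp", rotate left by 3
First 3 characters: "ghd"
Remaining characters: "nfcdp"
Concatenate remaining + first: "nfcdp" + "ghd" = "nfcdpghd"

nfcdpghd


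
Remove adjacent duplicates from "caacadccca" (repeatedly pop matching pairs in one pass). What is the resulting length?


Input: caacadccca
Stack-based adjacent duplicate removal:
  Read 'c': push. Stack: c
  Read 'a': push. Stack: ca
  Read 'a': matches stack top 'a' => pop. Stack: c
  Read 'c': matches stack top 'c' => pop. Stack: (empty)
  Read 'a': push. Stack: a
  Read 'd': push. Stack: ad
  Read 'c': push. Stack: adc
  Read 'c': matches stack top 'c' => pop. Stack: ad
  Read 'c': push. Stack: adc
  Read 'a': push. Stack: adca
Final stack: "adca" (length 4)

4


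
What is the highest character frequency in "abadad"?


Input: abadad
Character counts:
  'a': 3
  'b': 1
  'd': 2
Maximum frequency: 3

3


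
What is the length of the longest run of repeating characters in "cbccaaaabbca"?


Input: "cbccaaaabbca"
Scanning for longest run:
  Position 1 ('b'): new char, reset run to 1
  Position 2 ('c'): new char, reset run to 1
  Position 3 ('c'): continues run of 'c', length=2
  Position 4 ('a'): new char, reset run to 1
  Position 5 ('a'): continues run of 'a', length=2
  Position 6 ('a'): continues run of 'a', length=3
  Position 7 ('a'): continues run of 'a', length=4
  Position 8 ('b'): new char, reset run to 1
  Position 9 ('b'): continues run of 'b', length=2
  Position 10 ('c'): new char, reset run to 1
  Position 11 ('a'): new char, reset run to 1
Longest run: 'a' with length 4

4


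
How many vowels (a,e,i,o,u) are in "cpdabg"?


Input: cpdabg
Checking each character:
  'c' at position 0: consonant
  'p' at position 1: consonant
  'd' at position 2: consonant
  'a' at position 3: vowel (running total: 1)
  'b' at position 4: consonant
  'g' at position 5: consonant
Total vowels: 1

1


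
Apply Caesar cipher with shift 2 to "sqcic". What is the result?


Caesar cipher: shift "sqcic" by 2
  's' (pos 18) + 2 = pos 20 = 'u'
  'q' (pos 16) + 2 = pos 18 = 's'
  'c' (pos 2) + 2 = pos 4 = 'e'
  'i' (pos 8) + 2 = pos 10 = 'k'
  'c' (pos 2) + 2 = pos 4 = 'e'
Result: useke

useke


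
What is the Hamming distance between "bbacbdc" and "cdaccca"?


Comparing "bbacbdc" and "cdaccca" position by position:
  Position 0: 'b' vs 'c' => differ
  Position 1: 'b' vs 'd' => differ
  Position 2: 'a' vs 'a' => same
  Position 3: 'c' vs 'c' => same
  Position 4: 'b' vs 'c' => differ
  Position 5: 'd' vs 'c' => differ
  Position 6: 'c' vs 'a' => differ
Total differences (Hamming distance): 5

5


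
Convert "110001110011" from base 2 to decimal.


Input: "110001110011" in base 2
Positional expansion:
  Digit '1' (value 1) x 2^11 = 2048
  Digit '1' (value 1) x 2^10 = 1024
  Digit '0' (value 0) x 2^9 = 0
  Digit '0' (value 0) x 2^8 = 0
  Digit '0' (value 0) x 2^7 = 0
  Digit '1' (value 1) x 2^6 = 64
  Digit '1' (value 1) x 2^5 = 32
  Digit '1' (value 1) x 2^4 = 16
  Digit '0' (value 0) x 2^3 = 0
  Digit '0' (value 0) x 2^2 = 0
  Digit '1' (value 1) x 2^1 = 2
  Digit '1' (value 1) x 2^0 = 1
Sum = 3187

3187


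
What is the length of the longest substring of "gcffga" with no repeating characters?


Input: "gcffga"
Sliding window (track last position of each char):
  Position 0 ('g'): window [0,0] length 1 -- new best
  Position 1 ('c'): window [0,1] length 2 -- new best
  Position 2 ('f'): window [0,2] length 3 -- new best
  Position 3 ('f'): repeat (last at 2), move window start to 3
  Position 3 ('f'): window [3,3] length 1
  Position 4 ('g'): window [3,4] length 2
  Position 5 ('a'): window [3,5] length 3
Longest substring with no repeats: "gcf" with length 3

3


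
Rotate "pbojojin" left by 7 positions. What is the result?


Input: "pbojojin", rotate left by 7
First 7 characters: "pbojoji"
Remaining characters: "n"
Concatenate remaining + first: "n" + "pbojoji" = "npbojoji"

npbojoji


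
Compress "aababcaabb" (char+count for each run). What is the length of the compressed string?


Input: aababcaabb
Runs:
  'a' x 2 => "a2"
  'b' x 1 => "b1"
  'a' x 1 => "a1"
  'b' x 1 => "b1"
  'c' x 1 => "c1"
  'a' x 2 => "a2"
  'b' x 2 => "b2"
Compressed: "a2b1a1b1c1a2b2"
Compressed length: 14

14


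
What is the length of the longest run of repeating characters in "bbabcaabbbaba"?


Input: "bbabcaabbbaba"
Scanning for longest run:
  Position 1 ('b'): continues run of 'b', length=2
  Position 2 ('a'): new char, reset run to 1
  Position 3 ('b'): new char, reset run to 1
  Position 4 ('c'): new char, reset run to 1
  Position 5 ('a'): new char, reset run to 1
  Position 6 ('a'): continues run of 'a', length=2
  Position 7 ('b'): new char, reset run to 1
  Position 8 ('b'): continues run of 'b', length=2
  Position 9 ('b'): continues run of 'b', length=3
  Position 10 ('a'): new char, reset run to 1
  Position 11 ('b'): new char, reset run to 1
  Position 12 ('a'): new char, reset run to 1
Longest run: 'b' with length 3

3


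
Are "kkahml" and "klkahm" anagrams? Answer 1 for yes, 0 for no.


Strings: "kkahml", "klkahm"
Sorted first:  ahkklm
Sorted second: ahkklm
Sorted forms match => anagrams

1


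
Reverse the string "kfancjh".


Input: kfancjh
Reading characters right to left:
  Position 6: 'h'
  Position 5: 'j'
  Position 4: 'c'
  Position 3: 'n'
  Position 2: 'a'
  Position 1: 'f'
  Position 0: 'k'
Reversed: hjcnafk

hjcnafk


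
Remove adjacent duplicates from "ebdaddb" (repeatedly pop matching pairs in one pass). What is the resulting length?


Input: ebdaddb
Stack-based adjacent duplicate removal:
  Read 'e': push. Stack: e
  Read 'b': push. Stack: eb
  Read 'd': push. Stack: ebd
  Read 'a': push. Stack: ebda
  Read 'd': push. Stack: ebdad
  Read 'd': matches stack top 'd' => pop. Stack: ebda
  Read 'b': push. Stack: ebdab
Final stack: "ebdab" (length 5)

5
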